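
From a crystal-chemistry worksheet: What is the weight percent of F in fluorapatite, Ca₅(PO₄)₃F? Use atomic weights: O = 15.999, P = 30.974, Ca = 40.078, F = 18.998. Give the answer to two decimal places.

3.77 weight percent

Molar mass of Ca₅(PO₄)₃F: 5×40.078 + 3×30.974 + 12×15.999 + 1×18.998 = 504.298 g/mol.
Mass of F per formula unit: 1 × 18.998 = 18.998 g.
Weight fraction F = 18.998 / 504.298 = 0.0377.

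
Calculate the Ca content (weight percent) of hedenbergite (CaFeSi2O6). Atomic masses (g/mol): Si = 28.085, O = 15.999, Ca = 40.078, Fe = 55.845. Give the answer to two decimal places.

16.15 weight percent

Formula mass = 1×40.078 + 1×55.845 + 2×28.085 + 6×15.999 = 248.087 g/mol, of which 40.078 g is Ca.
So Ca makes up 40.078/248.087 = 0.1615 of the mass, i.e. 16.15%.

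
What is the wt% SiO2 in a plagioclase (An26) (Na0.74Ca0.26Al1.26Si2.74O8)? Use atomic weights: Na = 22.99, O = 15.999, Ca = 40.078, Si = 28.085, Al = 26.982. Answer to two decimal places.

Formula mass = 266.375 g/mol.
2.74 Si → 2.7400 mol SiO2 per formula unit; M(SiO2) = 60.083, so SiO2 mass = 164.627 g.
164.627/266.375 × 100 = 61.80 wt%.

61.80 wt%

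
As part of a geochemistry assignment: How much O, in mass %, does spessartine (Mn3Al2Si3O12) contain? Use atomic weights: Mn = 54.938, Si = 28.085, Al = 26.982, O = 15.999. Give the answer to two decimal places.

Molar mass of Mn3Al2Si3O12: 3·54.938 + 2·26.982 + 3·28.085 + 12·15.999 = 495.021 g/mol.
Mass of O per formula unit: 12 × 15.999 = 191.988 g.
Weight fraction O = 191.988 / 495.021 = 0.3878.

38.78 mass %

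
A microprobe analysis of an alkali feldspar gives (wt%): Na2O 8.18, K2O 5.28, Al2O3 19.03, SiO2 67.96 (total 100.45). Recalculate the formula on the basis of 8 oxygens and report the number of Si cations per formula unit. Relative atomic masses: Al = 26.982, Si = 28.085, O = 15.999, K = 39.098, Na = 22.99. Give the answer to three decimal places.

Na2O: 8.18/61.979 = 0.13198 mol → 0.26396 mol Na, 0.13198 mol O.
K2O: 5.28/94.195 = 0.05605 mol → 0.11210 mol K, 0.05605 mol O.
Al2O3: 19.03/101.961 = 0.18664 mol → 0.37328 mol Al, 0.55992 mol O.
SiO2: 67.96/60.083 = 1.13110 mol → 1.13110 mol Si, 2.26220 mol O.
Total oxygen = 3.01015 mol. Normalization factor = 8/3.01015 = 2.65767.
Si per 8 O = 1.13110 × 2.65767 = 3.006.

3.006 Si apfu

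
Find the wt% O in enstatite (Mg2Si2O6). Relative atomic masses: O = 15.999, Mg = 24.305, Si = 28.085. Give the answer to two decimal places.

Molar mass of Mg2Si2O6: 2·24.305 + 2·28.085 + 6·15.999 = 200.774 g/mol.
Mass of O per formula unit: 6 × 15.999 = 95.994 g.
Weight fraction O = 95.994 / 200.774 = 0.4781.

47.81 mass %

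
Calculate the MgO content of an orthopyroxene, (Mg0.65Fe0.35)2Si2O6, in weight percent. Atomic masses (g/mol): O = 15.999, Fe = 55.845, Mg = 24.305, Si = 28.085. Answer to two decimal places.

Formula mass = 222.852 g/mol.
1.30 Mg → 1.3000 mol MgO per formula unit; M(MgO) = 40.304, so MgO mass = 52.395 g.
52.395/222.852 × 100 = 23.51 wt%.

23.51 wt%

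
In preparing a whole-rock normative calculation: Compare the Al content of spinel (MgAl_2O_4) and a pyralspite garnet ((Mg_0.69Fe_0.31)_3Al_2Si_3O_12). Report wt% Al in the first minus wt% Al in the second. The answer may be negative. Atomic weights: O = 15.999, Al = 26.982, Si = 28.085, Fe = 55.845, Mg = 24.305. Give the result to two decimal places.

25.45 percentage points

First mineral: 53.964 g Al in 142.265 g formula = 37.93 wt% Al.
Second mineral: 53.964 g Al in 432.454 g formula = 12.48 wt% Al.
37.93% − 12.48% gives a difference of 25.45 percentage points.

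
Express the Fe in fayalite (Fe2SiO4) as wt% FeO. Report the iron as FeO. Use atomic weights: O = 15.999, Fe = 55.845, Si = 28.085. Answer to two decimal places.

70.51 wt%

Formula mass = 203.771 g/mol.
2 Fe → 2.0000 mol FeO per formula unit; M(FeO) = 71.844, so FeO mass = 143.688 g.
143.688/203.771 × 100 = 70.51 wt%.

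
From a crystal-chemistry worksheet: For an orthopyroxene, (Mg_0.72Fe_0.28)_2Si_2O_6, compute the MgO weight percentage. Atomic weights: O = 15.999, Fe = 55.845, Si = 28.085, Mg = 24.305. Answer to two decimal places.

26.57 wt%

Molar mass of (Mg_0.72Fe_0.28)_2Si_2O_6 = 1.44×24.305 + 0.56×55.845 + 2×28.085 + 6×15.999 = 218.436 g/mol.
Each formula unit contains 1.44 Mg, equivalent to 1.44/1 = 1.4400 mol MgO.
M(MgO) = 1×24.305 + 1×15.999 = 40.304 g/mol.
Mass of MgO per formula unit = 1.4400 × 40.304 = 58.038 g.
MgO wt% = 58.038 / 218.436 × 100 = 26.57%.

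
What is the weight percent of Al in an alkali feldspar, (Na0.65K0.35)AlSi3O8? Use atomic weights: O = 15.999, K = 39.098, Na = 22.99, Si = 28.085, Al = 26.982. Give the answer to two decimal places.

M((Na0.65K0.35)AlSi3O8) = 267.857 g/mol.
Al contributes 1 × 26.982 = 26.982 g per mole.
26.982/267.857 = 0.1007 → 10.07%.

10.07 mass %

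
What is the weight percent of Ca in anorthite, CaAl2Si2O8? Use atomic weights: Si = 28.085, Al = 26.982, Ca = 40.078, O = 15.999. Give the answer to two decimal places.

M(CaAl2Si2O8) = 278.204 g/mol.
Ca contributes 1 × 40.078 = 40.078 g per mole.
40.078/278.204 = 0.1441 → 14.41%.

14.41 weight percent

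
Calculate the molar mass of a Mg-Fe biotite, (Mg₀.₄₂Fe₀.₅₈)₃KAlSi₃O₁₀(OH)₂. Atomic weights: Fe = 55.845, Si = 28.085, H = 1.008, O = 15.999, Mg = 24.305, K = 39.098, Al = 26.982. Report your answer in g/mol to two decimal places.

M = 1.26×24.305 + 1.74×55.845 + 1×39.098 + 1×26.982 + 3×28.085 + 12×15.999 + 2×1.008

472.13 g/mol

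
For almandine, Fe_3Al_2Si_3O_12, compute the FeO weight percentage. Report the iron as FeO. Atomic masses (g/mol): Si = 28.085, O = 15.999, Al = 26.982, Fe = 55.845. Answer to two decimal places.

43.30 wt%

Molar mass of Fe_3Al_2Si_3O_12 = 3×55.845 + 2×26.982 + 3×28.085 + 12×15.999 = 497.742 g/mol.
Each formula unit contains 3 Fe, equivalent to 3/1 = 3.0000 mol FeO.
M(FeO) = 1×55.845 + 1×15.999 = 71.844 g/mol.
Mass of FeO per formula unit = 3.0000 × 71.844 = 215.532 g.
FeO wt% = 215.532 / 497.742 × 100 = 43.30%.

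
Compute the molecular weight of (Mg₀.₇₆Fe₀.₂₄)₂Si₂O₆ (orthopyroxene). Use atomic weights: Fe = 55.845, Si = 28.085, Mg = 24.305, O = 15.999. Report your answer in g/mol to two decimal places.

215.91 g/mol

Mg: 1.52 × 24.305 = 36.9436
Fe: 0.48 × 55.845 = 26.8056
Si: 2 × 28.085 = 56.1700
O: 6 × 15.999 = 95.9940
Summing the contributions gives the formula mass.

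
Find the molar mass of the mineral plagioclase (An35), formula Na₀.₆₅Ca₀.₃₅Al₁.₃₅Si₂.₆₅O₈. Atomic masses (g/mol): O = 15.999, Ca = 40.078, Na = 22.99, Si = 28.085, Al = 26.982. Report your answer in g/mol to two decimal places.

The formula mass is the sum 0.65(22.99) + 0.35(40.078) + 1.35(26.982) + 2.65(28.085) + 8(15.999).

267.81 g/mol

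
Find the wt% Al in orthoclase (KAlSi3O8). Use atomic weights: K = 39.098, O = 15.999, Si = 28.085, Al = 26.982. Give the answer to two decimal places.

Molar mass of KAlSi3O8: 1×39.098 + 1×26.982 + 3×28.085 + 8×15.999 = 278.327 g/mol.
Mass of Al per formula unit: 1 × 26.982 = 26.982 g.
Weight fraction Al = 26.982 / 278.327 = 0.0969.

9.69 mass %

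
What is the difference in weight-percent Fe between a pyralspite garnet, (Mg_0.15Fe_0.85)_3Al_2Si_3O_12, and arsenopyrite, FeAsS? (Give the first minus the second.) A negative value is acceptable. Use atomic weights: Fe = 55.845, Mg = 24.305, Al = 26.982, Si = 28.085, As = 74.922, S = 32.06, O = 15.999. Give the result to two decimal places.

-4.85 percentage points

M((Mg_0.15Fe_0.85)_3Al_2Si_3O_12) = 483.549 g/mol, so wt% Fe = 142.405/483.549 × 100 = 29.45%.
M(FeAsS) = 162.827 g/mol, so wt% Fe = 55.845/162.827 × 100 = 34.30%.
29.45 − 34.30 = -4.85 pp.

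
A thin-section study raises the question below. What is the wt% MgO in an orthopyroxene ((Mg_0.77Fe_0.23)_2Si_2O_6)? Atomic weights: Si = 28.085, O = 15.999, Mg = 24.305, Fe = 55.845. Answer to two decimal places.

28.83 wt%

Formula mass = 215.282 g/mol.
1.54 Mg → 1.5400 mol MgO per formula unit; M(MgO) = 40.304, so MgO mass = 62.068 g.
62.068/215.282 × 100 = 28.83 wt%.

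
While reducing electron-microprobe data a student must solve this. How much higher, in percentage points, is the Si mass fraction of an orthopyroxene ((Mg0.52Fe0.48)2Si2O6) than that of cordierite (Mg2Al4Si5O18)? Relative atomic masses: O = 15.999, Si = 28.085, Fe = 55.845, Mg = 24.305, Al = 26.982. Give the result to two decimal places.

0.30 percentage points

M((Mg0.52Fe0.48)2Si2O6) = 231.052 g/mol, so wt% Si = 56.170/231.052 × 100 = 24.31%.
M(Mg2Al4Si5O18) = 584.945 g/mol, so wt% Si = 140.425/584.945 × 100 = 24.01%.
24.31 − 24.01 = 0.30 pp.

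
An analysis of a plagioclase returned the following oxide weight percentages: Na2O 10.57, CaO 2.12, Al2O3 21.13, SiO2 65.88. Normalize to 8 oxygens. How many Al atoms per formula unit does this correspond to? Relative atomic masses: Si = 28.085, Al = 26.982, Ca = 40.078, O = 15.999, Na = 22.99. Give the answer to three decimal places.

Na2O: 10.57/61.979 = 0.17054 mol → 0.34108 mol Na, 0.17054 mol O.
CaO: 2.12/56.077 = 0.03781 mol → 0.03781 mol Ca, 0.03781 mol O.
Al2O3: 21.13/101.961 = 0.20724 mol → 0.41448 mol Al, 0.62172 mol O.
SiO2: 65.88/60.083 = 1.09648 mol → 1.09648 mol Si, 2.19296 mol O.
Total oxygen = 3.02303 mol. Normalization factor = 8/3.02303 = 2.64635.
Al per 8 O = 0.41448 × 2.64635 = 1.097.

1.097 Al apfu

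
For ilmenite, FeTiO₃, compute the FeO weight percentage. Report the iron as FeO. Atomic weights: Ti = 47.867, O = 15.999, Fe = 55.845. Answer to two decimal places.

M(FeTiO₃) = 151.709 g/mol; M(FeO) = 71.844 g/mol.
Moles FeO per formula unit = 1 Fe ÷ 1 = 1.0000.
FeO fraction = (1.0000 × 71.844) / 151.709 = 71.844/151.709 = 0.4736.

47.36 wt%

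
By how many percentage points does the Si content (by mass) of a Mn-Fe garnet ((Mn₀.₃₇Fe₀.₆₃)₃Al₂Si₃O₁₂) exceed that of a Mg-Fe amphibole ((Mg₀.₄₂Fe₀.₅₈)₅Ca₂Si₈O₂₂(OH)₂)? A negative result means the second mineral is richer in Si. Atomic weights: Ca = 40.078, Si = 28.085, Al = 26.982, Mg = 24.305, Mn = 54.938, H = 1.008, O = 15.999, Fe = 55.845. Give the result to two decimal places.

M((Mn₀.₃₇Fe₀.₆₃)₃Al₂Si₃O₁₂) = 496.735 g/mol, so wt% Si = 84.255/496.735 × 100 = 16.96%.
M((Mg₀.₄₂Fe₀.₅₈)₅Ca₂Si₈O₂₂(OH)₂) = 903.819 g/mol, so wt% Si = 224.680/903.819 × 100 = 24.86%.
16.96 − 24.86 = -7.90 pp.

-7.90 percentage points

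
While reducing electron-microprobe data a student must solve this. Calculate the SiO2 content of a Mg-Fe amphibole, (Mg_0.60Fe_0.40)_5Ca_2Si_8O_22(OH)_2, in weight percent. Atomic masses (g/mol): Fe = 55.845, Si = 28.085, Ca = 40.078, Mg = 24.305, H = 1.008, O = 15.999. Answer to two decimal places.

54.91 wt%

Molar mass of (Mg_0.60Fe_0.40)_5Ca_2Si_8O_22(OH)_2 = 3×24.305 + 2×55.845 + 2×40.078 + 8×28.085 + 24×15.999 + 2×1.008 = 875.433 g/mol.
Each formula unit contains 8 Si, equivalent to 8/1 = 8.0000 mol SiO2.
M(SiO2) = 1×28.085 + 2×15.999 = 60.083 g/mol.
Mass of SiO2 per formula unit = 8.0000 × 60.083 = 480.664 g.
SiO2 wt% = 480.664 / 875.433 × 100 = 54.91%.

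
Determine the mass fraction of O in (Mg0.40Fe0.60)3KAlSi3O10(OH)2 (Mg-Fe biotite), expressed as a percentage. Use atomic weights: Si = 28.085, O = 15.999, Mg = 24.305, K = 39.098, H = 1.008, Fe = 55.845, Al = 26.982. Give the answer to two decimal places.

40.50 mass %

Formula mass = 1.20*24.305 + 1.80*55.845 + 1*39.098 + 1*26.982 + 3*28.085 + 12*15.999 + 2*1.008 = 474.026 g/mol, of which 191.988 g is O.
So O makes up 191.988/474.026 = 0.4050 of the mass, i.e. 40.50%.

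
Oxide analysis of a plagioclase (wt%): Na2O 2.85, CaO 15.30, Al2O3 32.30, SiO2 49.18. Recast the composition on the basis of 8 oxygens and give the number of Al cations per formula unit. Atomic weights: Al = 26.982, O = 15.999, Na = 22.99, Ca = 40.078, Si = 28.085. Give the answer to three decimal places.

Na2O: 2.85/61.979 = 0.04598 mol → 0.09196 mol Na, 0.04598 mol O.
CaO: 15.30/56.077 = 0.27284 mol → 0.27284 mol Ca, 0.27284 mol O.
Al2O3: 32.30/101.961 = 0.31679 mol → 0.63358 mol Al, 0.95037 mol O.
SiO2: 49.18/60.083 = 0.81853 mol → 0.81853 mol Si, 1.63706 mol O.
Total oxygen = 2.90625 mol. Normalization factor = 8/2.90625 = 2.75269.
Al per 8 O = 0.63358 × 2.75269 = 1.744.

1.744 Al apfu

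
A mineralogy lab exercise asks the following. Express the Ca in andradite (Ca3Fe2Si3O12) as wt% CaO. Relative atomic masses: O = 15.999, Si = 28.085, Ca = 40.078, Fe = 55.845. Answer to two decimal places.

33.11 wt%

M(Ca3Fe2Si3O12) = 508.167 g/mol; M(CaO) = 56.077 g/mol.
Moles CaO per formula unit = 3 Ca ÷ 1 = 3.0000.
CaO fraction = (3.0000 × 56.077) / 508.167 = 168.231/508.167 = 0.3311.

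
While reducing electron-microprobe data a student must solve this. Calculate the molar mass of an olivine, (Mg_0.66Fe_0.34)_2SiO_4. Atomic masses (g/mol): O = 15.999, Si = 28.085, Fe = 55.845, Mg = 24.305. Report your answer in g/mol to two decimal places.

162.14 g/mol

Mg: 1.32 × 24.305 = 32.0826
Fe: 0.68 × 55.845 = 37.9746
Si: 1 × 28.085 = 28.0850
O: 4 × 15.999 = 63.9960
Summing the contributions gives the formula mass.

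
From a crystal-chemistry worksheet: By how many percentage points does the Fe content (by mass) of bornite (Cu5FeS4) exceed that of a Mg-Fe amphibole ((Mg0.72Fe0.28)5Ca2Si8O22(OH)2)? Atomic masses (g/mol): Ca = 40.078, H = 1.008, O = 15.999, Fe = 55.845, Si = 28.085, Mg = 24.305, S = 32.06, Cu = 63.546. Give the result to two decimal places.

2.00 percentage points

First mineral: 55.845 g Fe in 501.815 g formula = 11.13 wt% Fe.
Second mineral: 78.183 g Fe in 856.509 g formula = 9.13 wt% Fe.
11.13% − 9.13% gives a difference of 2.00 percentage points.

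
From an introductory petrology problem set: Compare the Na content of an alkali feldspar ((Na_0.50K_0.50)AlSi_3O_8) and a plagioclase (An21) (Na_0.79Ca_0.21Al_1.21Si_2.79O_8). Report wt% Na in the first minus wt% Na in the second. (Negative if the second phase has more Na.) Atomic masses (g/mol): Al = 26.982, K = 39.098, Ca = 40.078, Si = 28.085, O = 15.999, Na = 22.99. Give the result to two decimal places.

Na in (Na_0.50K_0.50)AlSi_3O_8: molar mass 270.273 g/mol; 0.50×22.99 = 11.495 g → 4.25 wt%.
Na in Na_0.79Ca_0.21Al_1.21Si_2.79O_8: molar mass 265.576 g/mol; 0.79×22.99 = 18.162 g → 6.84 wt%.
Difference = 4.25 − 6.84 = -2.59 percentage points.

-2.59 percentage points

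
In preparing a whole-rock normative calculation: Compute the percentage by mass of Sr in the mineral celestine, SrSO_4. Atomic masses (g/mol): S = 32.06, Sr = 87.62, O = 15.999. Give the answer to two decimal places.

Molar mass of SrSO_4: 1·87.62 + 1·32.06 + 4·15.999 = 183.676 g/mol.
Mass of Sr per formula unit: 1 × 87.62 = 87.620 g.
Weight fraction Sr = 87.620 / 183.676 = 0.4770.

47.70 weight percent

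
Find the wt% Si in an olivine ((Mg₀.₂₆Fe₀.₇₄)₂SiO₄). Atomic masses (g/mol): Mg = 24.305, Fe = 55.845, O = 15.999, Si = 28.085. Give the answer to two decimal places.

Molar mass of (Mg₀.₂₆Fe₀.₇₄)₂SiO₄: 0.52·24.305 + 1.48·55.845 + 1·28.085 + 4·15.999 = 187.370 g/mol.
Mass of Si per formula unit: 1 × 28.085 = 28.085 g.
Weight fraction Si = 28.085 / 187.370 = 0.1499.

14.99 weight percent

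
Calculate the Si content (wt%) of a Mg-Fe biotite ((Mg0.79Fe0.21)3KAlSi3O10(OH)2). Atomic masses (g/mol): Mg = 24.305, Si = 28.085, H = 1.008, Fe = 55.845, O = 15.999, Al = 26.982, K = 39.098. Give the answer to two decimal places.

19.27 wt%

Molar mass of (Mg0.79Fe0.21)3KAlSi3O10(OH)2: 2.37×24.305 + 0.63×55.845 + 1×39.098 + 1×26.982 + 3×28.085 + 12×15.999 + 2×1.008 = 437.124 g/mol.
Mass of Si per formula unit: 3 × 28.085 = 84.255 g.
Weight fraction Si = 84.255 / 437.124 = 0.1927.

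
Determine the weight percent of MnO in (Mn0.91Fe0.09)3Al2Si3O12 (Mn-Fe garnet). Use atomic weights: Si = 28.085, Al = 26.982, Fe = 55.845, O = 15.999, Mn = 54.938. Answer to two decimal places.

39.10 wt%

Formula mass = 495.266 g/mol.
2.73 Mn → 2.7300 mol MnO per formula unit; M(MnO) = 70.937, so MnO mass = 193.658 g.
193.658/495.266 × 100 = 39.10 wt%.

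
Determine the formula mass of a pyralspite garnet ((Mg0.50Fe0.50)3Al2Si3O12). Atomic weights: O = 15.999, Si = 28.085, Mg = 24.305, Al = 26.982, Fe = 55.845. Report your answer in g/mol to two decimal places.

M = 1.50(24.305) + 1.50(55.845) + 2(26.982) + 3(28.085) + 12(15.999)

450.43 g/mol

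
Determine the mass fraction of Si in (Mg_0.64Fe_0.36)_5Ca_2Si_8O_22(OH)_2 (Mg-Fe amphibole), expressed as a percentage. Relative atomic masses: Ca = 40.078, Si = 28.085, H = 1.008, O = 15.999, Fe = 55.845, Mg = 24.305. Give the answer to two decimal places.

Molar mass of (Mg_0.64Fe_0.36)_5Ca_2Si_8O_22(OH)_2: 3.20*24.305 + 1.80*55.845 + 2*40.078 + 8*28.085 + 24*15.999 + 2*1.008 = 869.125 g/mol.
Mass of Si per formula unit: 8 × 28.085 = 224.680 g.
Weight fraction Si = 224.680 / 869.125 = 0.2585.

25.85 mass %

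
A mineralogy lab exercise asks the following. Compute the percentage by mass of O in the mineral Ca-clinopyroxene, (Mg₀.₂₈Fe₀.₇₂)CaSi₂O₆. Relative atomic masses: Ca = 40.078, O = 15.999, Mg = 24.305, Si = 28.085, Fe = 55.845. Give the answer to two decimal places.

M((Mg₀.₂₈Fe₀.₇₂)CaSi₂O₆) = 239.256 g/mol.
O contributes 6 × 15.999 = 95.994 g per mole.
95.994/239.256 = 0.4012 → 40.12%.

40.12 wt%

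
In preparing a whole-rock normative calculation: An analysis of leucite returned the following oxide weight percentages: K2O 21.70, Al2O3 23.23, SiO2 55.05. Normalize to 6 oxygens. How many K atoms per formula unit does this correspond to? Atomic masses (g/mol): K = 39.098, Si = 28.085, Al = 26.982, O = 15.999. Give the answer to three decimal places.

21.70 wt% K2O ÷ 94.195 g/mol = 0.23037 mol, giving 0.46074 K and 0.23037 O.
23.23 wt% Al2O3 ÷ 101.961 g/mol = 0.22783 mol, giving 0.45566 Al and 0.68349 O.
55.05 wt% SiO2 ÷ 60.083 g/mol = 0.91623 mol, giving 0.91623 Si and 1.83246 O.
Oxygen sums to 2.74632; scaling by 6/2.74632 = 2.18474 puts the formula on 6 O.
K: 0.46074 × 2.18474 = 1.007 atoms per formula unit.

1.007 K apfu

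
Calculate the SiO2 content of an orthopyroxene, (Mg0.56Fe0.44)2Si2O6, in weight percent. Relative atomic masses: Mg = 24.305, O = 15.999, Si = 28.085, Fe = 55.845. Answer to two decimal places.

M((Mg0.56Fe0.44)2Si2O6) = 228.529 g/mol; M(SiO2) = 60.083 g/mol.
Moles SiO2 per formula unit = 2 Si ÷ 1 = 2.0000.
SiO2 fraction = (2.0000 × 60.083) / 228.529 = 120.166/228.529 = 0.5258.

52.58 wt%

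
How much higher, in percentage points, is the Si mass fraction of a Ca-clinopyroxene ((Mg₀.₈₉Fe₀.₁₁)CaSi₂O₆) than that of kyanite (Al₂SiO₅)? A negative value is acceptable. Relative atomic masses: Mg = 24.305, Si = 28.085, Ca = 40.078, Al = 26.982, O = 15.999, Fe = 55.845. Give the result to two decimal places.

First mineral: 56.170 g Si in 220.016 g formula = 25.53 wt% Si.
Second mineral: 28.085 g Si in 162.044 g formula = 17.33 wt% Si.
25.53% − 17.33% gives a difference of 8.20 percentage points.

8.20 percentage points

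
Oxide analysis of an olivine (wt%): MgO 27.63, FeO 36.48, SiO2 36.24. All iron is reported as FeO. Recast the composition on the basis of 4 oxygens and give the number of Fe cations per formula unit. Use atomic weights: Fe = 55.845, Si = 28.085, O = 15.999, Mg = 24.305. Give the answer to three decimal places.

MgO: 27.63/40.304 = 0.68554 mol → 0.68554 mol Mg, 0.68554 mol O.
FeO: 36.48/71.844 = 0.50777 mol → 0.50777 mol Fe, 0.50777 mol O.
SiO2: 36.24/60.083 = 0.60317 mol → 0.60317 mol Si, 1.20634 mol O.
Total oxygen = 2.39965 mol. Normalization factor = 4/2.39965 = 1.66691.
Fe per 4 O = 0.50777 × 1.66691 = 0.846.

0.846 Fe apfu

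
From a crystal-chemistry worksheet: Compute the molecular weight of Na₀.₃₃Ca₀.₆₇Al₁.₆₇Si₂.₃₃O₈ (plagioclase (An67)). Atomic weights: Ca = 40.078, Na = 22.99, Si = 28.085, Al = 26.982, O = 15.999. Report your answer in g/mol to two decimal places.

272.93 g/mol

The formula mass is the sum 0.33×22.99 + 0.67×40.078 + 1.67×26.982 + 2.33×28.085 + 8×15.999.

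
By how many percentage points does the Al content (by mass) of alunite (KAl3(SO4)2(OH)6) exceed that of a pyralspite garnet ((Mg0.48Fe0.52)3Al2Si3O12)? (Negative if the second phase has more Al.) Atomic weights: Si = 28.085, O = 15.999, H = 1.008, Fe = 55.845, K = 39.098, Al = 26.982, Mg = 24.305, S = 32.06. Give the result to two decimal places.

7.61 percentage points

First mineral: 80.946 g Al in 414.198 g formula = 19.54 wt% Al.
Second mineral: 53.964 g Al in 452.324 g formula = 11.93 wt% Al.
19.54% − 11.93% gives a difference of 7.61 percentage points.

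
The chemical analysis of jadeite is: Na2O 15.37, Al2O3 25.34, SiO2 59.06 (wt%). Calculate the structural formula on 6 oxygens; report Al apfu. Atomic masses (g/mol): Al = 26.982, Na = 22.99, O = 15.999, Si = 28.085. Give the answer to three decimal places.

15.37 wt% Na2O ÷ 61.979 g/mol = 0.24799 mol, giving 0.49598 Na and 0.24799 O.
25.34 wt% Al2O3 ÷ 101.961 g/mol = 0.24853 mol, giving 0.49706 Al and 0.74559 O.
59.06 wt% SiO2 ÷ 60.083 g/mol = 0.98297 mol, giving 0.98297 Si and 1.96594 O.
Oxygen sums to 2.95952; scaling by 6/2.95952 = 2.02736 puts the formula on 6 O.
Al: 0.49706 × 2.02736 = 1.008 atoms per formula unit.

1.008 Al apfu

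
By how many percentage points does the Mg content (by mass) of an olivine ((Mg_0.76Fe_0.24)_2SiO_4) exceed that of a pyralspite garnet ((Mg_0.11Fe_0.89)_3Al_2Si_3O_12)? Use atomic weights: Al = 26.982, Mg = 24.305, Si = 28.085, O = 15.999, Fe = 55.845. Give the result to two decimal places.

First mineral: 36.944 g Mg in 155.830 g formula = 23.71 wt% Mg.
Second mineral: 8.021 g Mg in 487.334 g formula = 1.65 wt% Mg.
23.71% − 1.65% gives a difference of 22.06 percentage points.

22.06 percentage points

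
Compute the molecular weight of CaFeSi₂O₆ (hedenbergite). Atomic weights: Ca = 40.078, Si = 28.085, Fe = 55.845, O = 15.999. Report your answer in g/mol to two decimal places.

M = 1(40.078) + 1(55.845) + 2(28.085) + 6(15.999)

248.09 g/mol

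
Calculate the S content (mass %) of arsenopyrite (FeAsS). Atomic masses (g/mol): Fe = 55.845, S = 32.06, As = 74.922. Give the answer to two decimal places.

19.69 mass %

Molar mass of FeAsS: 1·55.845 + 1·74.922 + 1·32.06 = 162.827 g/mol.
Mass of S per formula unit: 1 × 32.06 = 32.060 g.
Weight fraction S = 32.060 / 162.827 = 0.1969.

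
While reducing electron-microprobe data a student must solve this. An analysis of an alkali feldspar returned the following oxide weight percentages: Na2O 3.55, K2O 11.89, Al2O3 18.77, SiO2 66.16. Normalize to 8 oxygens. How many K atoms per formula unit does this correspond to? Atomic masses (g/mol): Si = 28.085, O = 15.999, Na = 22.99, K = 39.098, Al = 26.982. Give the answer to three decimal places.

0.687 K apfu

3.55 wt% Na2O ÷ 61.979 g/mol = 0.05728 mol, giving 0.11456 Na and 0.05728 O.
11.89 wt% K2O ÷ 94.195 g/mol = 0.12623 mol, giving 0.25246 K and 0.12623 O.
18.77 wt% Al2O3 ÷ 101.961 g/mol = 0.18409 mol, giving 0.36818 Al and 0.55227 O.
66.16 wt% SiO2 ÷ 60.083 g/mol = 1.10114 mol, giving 1.10114 Si and 2.20228 O.
Oxygen sums to 2.93806; scaling by 8/2.93806 = 2.72289 puts the formula on 8 O.
K: 0.25246 × 2.72289 = 0.687 atoms per formula unit.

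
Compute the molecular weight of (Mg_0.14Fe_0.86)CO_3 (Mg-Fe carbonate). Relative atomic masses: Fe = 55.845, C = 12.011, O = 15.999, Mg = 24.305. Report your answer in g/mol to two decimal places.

The formula mass is the sum 0.14·24.305 + 0.86·55.845 + 1·12.011 + 3·15.999.

111.44 g/mol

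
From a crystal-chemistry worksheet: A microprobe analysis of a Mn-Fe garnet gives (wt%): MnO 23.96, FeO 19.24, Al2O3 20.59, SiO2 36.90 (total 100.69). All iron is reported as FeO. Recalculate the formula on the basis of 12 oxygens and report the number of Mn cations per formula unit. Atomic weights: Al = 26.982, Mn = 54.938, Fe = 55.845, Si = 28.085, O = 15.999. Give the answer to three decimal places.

MnO: 23.96/70.937 = 0.33776 mol → 0.33776 mol Mn, 0.33776 mol O.
FeO: 19.24/71.844 = 0.26780 mol → 0.26780 mol Fe, 0.26780 mol O.
Al2O3: 20.59/101.961 = 0.20194 mol → 0.40388 mol Al, 0.60582 mol O.
SiO2: 36.90/60.083 = 0.61415 mol → 0.61415 mol Si, 1.22830 mol O.
Total oxygen = 2.43968 mol. Normalization factor = 12/2.43968 = 4.91868.
Mn per 12 O = 0.33776 × 4.91868 = 1.661.

1.661 Mn apfu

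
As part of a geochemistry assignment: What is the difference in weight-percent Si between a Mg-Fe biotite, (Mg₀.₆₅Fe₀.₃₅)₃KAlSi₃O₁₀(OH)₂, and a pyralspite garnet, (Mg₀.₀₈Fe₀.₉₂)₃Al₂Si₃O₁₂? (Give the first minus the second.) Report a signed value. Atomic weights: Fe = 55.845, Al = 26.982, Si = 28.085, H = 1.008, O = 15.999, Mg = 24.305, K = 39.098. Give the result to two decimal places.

1.52 percentage points

M((Mg₀.₆₅Fe₀.₃₅)₃KAlSi₃O₁₀(OH)₂) = 450.371 g/mol, so wt% Si = 84.255/450.371 × 100 = 18.71%.
M((Mg₀.₀₈Fe₀.₉₂)₃Al₂Si₃O₁₂) = 490.172 g/mol, so wt% Si = 84.255/490.172 × 100 = 17.19%.
18.71 − 17.19 = 1.52 pp.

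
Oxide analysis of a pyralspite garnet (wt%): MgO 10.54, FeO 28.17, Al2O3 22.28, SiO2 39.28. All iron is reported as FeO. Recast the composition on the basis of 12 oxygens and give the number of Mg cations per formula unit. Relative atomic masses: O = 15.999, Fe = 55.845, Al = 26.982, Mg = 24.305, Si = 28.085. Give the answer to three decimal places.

1.199 Mg apfu

MgO (M=40.304): mol = 0.26151; Mg = 0.26151, O = 0.26151.
FeO (M=71.844): mol = 0.39210; Fe = 0.39210, O = 0.39210.
Al2O3 (M=101.961): mol = 0.21851; Al = 0.43702, O = 0.65553.
SiO2 (M=60.083): mol = 0.65376; Si = 0.65376, O = 1.30752.
ΣO = 2.61666; factor = 12/ΣO = 4.58600.
Mg apfu = 0.26151 × 4.58600 = 1.199.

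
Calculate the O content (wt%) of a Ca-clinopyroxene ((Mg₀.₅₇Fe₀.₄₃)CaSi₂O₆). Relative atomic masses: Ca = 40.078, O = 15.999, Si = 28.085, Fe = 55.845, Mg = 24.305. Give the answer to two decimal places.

41.72 wt%

Formula mass = 0.57*24.305 + 0.43*55.845 + 1*40.078 + 2*28.085 + 6*15.999 = 230.109 g/mol, of which 95.994 g is O.
So O makes up 95.994/230.109 = 0.4172 of the mass, i.e. 41.72%.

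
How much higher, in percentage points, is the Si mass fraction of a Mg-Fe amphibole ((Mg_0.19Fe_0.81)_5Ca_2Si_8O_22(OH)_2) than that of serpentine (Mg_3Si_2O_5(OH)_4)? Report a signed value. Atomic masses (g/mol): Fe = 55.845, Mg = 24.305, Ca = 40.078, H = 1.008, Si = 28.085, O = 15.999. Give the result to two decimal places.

First mineral: 224.680 g Si in 940.090 g formula = 23.90 wt% Si.
Second mineral: 56.170 g Si in 277.108 g formula = 20.27 wt% Si.
23.90% − 20.27% gives a difference of 3.63 percentage points.

3.63 percentage points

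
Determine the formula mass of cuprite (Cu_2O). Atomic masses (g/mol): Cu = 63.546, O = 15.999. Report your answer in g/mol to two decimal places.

M = 2*63.546 + 1*15.999

143.09 g/mol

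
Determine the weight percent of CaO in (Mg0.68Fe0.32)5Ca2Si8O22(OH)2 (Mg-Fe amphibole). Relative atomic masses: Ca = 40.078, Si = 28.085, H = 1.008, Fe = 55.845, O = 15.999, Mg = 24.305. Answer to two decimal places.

Formula mass = 862.817 g/mol.
2 Ca → 2.0000 mol CaO per formula unit; M(CaO) = 56.077, so CaO mass = 112.154 g.
112.154/862.817 × 100 = 13.00 wt%.

13.00 wt%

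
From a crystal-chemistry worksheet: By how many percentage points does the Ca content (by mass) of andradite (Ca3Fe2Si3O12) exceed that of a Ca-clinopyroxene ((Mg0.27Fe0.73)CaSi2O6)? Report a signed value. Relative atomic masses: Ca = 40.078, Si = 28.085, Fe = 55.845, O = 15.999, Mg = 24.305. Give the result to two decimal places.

6.93 percentage points

M(Ca3Fe2Si3O12) = 508.167 g/mol, so wt% Ca = 120.234/508.167 × 100 = 23.66%.
M((Mg0.27Fe0.73)CaSi2O6) = 239.571 g/mol, so wt% Ca = 40.078/239.571 × 100 = 16.73%.
23.66 − 16.73 = 6.93 pp.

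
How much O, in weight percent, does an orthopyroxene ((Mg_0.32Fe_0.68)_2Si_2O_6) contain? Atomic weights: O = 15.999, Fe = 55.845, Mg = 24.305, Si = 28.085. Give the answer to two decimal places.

Formula mass = 0.64*24.305 + 1.36*55.845 + 2*28.085 + 6*15.999 = 243.668 g/mol, of which 95.994 g is O.
So O makes up 95.994/243.668 = 0.3940 of the mass, i.e. 39.40%.

39.40 weight percent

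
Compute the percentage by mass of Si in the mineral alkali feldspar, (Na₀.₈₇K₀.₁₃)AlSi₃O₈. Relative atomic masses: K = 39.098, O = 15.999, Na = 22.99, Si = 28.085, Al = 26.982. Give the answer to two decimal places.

31.88 mass %

M((Na₀.₈₇K₀.₁₃)AlSi₃O₈) = 264.313 g/mol.
Si contributes 3 × 28.085 = 84.255 g per mole.
84.255/264.313 = 0.3188 → 31.88%.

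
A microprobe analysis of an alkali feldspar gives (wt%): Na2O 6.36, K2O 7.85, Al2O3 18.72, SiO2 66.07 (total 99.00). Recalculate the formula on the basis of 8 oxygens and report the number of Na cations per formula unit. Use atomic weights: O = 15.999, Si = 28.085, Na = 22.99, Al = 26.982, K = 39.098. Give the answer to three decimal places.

0.559 Na apfu

6.36 wt% Na2O ÷ 61.979 g/mol = 0.10262 mol, giving 0.20524 Na and 0.10262 O.
7.85 wt% K2O ÷ 94.195 g/mol = 0.08334 mol, giving 0.16668 K and 0.08334 O.
18.72 wt% Al2O3 ÷ 101.961 g/mol = 0.18360 mol, giving 0.36720 Al and 0.55080 O.
66.07 wt% SiO2 ÷ 60.083 g/mol = 1.09965 mol, giving 1.09965 Si and 2.19930 O.
Oxygen sums to 2.93606; scaling by 8/2.93606 = 2.72474 puts the formula on 8 O.
Na: 0.20524 × 2.72474 = 0.559 atoms per formula unit.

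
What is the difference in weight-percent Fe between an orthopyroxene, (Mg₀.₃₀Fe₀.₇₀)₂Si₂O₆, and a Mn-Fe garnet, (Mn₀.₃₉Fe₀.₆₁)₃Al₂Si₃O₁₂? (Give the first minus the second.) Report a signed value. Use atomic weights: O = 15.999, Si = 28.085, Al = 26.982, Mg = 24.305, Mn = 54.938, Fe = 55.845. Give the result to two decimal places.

11.34 percentage points

First mineral: 78.183 g Fe in 244.930 g formula = 31.92 wt% Fe.
Second mineral: 102.196 g Fe in 496.681 g formula = 20.58 wt% Fe.
31.92% − 20.58% gives a difference of 11.34 percentage points.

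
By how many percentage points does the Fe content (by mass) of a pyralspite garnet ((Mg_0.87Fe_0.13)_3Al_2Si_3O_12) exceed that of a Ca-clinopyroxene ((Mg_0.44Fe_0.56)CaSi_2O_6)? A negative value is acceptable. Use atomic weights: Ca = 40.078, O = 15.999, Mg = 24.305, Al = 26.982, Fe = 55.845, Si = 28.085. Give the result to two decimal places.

-8.11 percentage points

First mineral: 21.780 g Fe in 415.423 g formula = 5.24 wt% Fe.
Second mineral: 31.273 g Fe in 234.209 g formula = 13.35 wt% Fe.
5.24% − 13.35% gives a difference of -8.11 percentage points.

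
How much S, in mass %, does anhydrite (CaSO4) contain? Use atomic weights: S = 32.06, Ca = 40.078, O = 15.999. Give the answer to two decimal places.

23.55 mass %

M(CaSO4) = 136.134 g/mol.
S contributes 1 × 32.06 = 32.060 g per mole.
32.060/136.134 = 0.2355 → 23.55%.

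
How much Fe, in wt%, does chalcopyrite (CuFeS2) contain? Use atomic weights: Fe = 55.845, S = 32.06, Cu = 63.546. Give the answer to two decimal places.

M(CuFeS2) = 183.511 g/mol.
Fe contributes 1 × 55.845 = 55.845 g per mole.
55.845/183.511 = 0.3043 → 30.43%.

30.43 wt%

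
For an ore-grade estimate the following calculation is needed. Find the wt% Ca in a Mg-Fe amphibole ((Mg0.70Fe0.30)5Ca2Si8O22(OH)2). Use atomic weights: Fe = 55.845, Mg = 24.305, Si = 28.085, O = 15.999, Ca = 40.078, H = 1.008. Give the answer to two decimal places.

9.32 weight percent

M((Mg0.70Fe0.30)5Ca2Si8O22(OH)2) = 859.663 g/mol.
Ca contributes 2 × 40.078 = 80.156 g per mole.
80.156/859.663 = 0.0932 → 9.32%.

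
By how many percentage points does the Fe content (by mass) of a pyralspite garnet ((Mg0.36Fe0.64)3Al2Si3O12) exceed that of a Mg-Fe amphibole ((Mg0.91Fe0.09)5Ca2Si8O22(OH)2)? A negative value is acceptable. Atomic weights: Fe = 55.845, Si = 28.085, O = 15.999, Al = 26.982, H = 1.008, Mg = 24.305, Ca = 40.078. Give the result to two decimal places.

M((Mg0.36Fe0.64)3Al2Si3O12) = 463.679 g/mol, so wt% Fe = 107.222/463.679 × 100 = 23.12%.
M((Mg0.91Fe0.09)5Ca2Si8O22(OH)2) = 826.546 g/mol, so wt% Fe = 25.130/826.546 × 100 = 3.04%.
23.12 − 3.04 = 20.08 pp.

20.08 percentage points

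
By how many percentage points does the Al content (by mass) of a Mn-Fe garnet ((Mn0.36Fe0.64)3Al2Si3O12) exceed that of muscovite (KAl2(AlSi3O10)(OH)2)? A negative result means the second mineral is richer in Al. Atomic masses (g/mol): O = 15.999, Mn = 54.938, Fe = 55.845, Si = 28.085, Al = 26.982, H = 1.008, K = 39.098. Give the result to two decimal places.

M((Mn0.36Fe0.64)3Al2Si3O12) = 496.762 g/mol, so wt% Al = 53.964/496.762 × 100 = 10.86%.
M(KAl2(AlSi3O10)(OH)2) = 398.303 g/mol, so wt% Al = 80.946/398.303 × 100 = 20.32%.
10.86 − 20.32 = -9.46 pp.

-9.46 percentage points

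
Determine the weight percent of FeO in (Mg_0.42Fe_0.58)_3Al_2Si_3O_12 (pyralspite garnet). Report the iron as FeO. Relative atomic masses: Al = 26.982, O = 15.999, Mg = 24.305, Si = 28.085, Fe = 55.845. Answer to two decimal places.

M((Mg_0.42Fe_0.58)_3Al_2Si_3O_12) = 458.002 g/mol; M(FeO) = 71.844 g/mol.
Moles FeO per formula unit = 1.74 Fe ÷ 1 = 1.7400.
FeO fraction = (1.7400 × 71.844) / 458.002 = 125.009/458.002 = 0.2729.

27.29 wt%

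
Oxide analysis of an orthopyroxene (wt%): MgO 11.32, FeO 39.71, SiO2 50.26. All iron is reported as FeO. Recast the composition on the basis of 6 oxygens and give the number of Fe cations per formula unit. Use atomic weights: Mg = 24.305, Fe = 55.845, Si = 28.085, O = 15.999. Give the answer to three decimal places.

11.32 wt% MgO ÷ 40.304 g/mol = 0.28087 mol, giving 0.28087 Mg and 0.28087 O.
39.71 wt% FeO ÷ 71.844 g/mol = 0.55273 mol, giving 0.55273 Fe and 0.55273 O.
50.26 wt% SiO2 ÷ 60.083 g/mol = 0.83651 mol, giving 0.83651 Si and 1.67302 O.
Oxygen sums to 2.50662; scaling by 6/2.50662 = 2.39366 puts the formula on 6 O.
Fe: 0.55273 × 2.39366 = 1.323 atoms per formula unit.

1.323 Fe apfu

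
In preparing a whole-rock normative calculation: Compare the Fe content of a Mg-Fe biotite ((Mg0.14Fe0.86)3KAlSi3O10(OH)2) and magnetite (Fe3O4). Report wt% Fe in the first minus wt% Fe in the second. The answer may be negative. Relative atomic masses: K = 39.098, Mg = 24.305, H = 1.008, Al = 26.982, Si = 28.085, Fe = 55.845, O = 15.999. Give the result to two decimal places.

M((Mg0.14Fe0.86)3KAlSi3O10(OH)2) = 498.627 g/mol, so wt% Fe = 144.080/498.627 × 100 = 28.90%.
M(Fe3O4) = 231.531 g/mol, so wt% Fe = 167.535/231.531 × 100 = 72.36%.
28.90 − 72.36 = -43.46 pp.

-43.46 percentage points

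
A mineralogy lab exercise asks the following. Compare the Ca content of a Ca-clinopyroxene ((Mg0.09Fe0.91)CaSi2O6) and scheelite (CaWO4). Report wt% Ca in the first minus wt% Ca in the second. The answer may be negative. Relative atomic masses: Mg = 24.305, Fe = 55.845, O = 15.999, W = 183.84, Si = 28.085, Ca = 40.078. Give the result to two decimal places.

2.42 percentage points

M((Mg0.09Fe0.91)CaSi2O6) = 245.248 g/mol, so wt% Ca = 40.078/245.248 × 100 = 16.34%.
M(CaWO4) = 287.914 g/mol, so wt% Ca = 40.078/287.914 × 100 = 13.92%.
16.34 − 13.92 = 2.42 pp.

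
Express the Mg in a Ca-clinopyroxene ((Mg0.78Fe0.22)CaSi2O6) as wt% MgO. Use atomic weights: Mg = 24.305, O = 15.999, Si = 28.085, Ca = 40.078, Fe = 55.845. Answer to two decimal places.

14.07 wt%

M((Mg0.78Fe0.22)CaSi2O6) = 223.486 g/mol; M(MgO) = 40.304 g/mol.
Moles MgO per formula unit = 0.78 Mg ÷ 1 = 0.7800.
MgO fraction = (0.7800 × 40.304) / 223.486 = 31.437/223.486 = 0.1407.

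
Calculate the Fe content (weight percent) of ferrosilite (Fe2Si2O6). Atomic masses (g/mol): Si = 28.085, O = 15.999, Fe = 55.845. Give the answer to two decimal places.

42.33 weight percent

Molar mass of Fe2Si2O6: 2×55.845 + 2×28.085 + 6×15.999 = 263.854 g/mol.
Mass of Fe per formula unit: 2 × 55.845 = 111.690 g.
Weight fraction Fe = 111.690 / 263.854 = 0.4233.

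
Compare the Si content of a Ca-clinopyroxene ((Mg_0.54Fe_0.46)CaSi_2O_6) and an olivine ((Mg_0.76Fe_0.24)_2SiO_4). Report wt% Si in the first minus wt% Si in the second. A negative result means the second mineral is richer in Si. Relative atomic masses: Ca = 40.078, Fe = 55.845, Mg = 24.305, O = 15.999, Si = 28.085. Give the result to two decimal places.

M((Mg_0.54Fe_0.46)CaSi_2O_6) = 231.055 g/mol, so wt% Si = 56.170/231.055 × 100 = 24.31%.
M((Mg_0.76Fe_0.24)_2SiO_4) = 155.830 g/mol, so wt% Si = 28.085/155.830 × 100 = 18.02%.
24.31 − 18.02 = 6.29 pp.

6.29 percentage points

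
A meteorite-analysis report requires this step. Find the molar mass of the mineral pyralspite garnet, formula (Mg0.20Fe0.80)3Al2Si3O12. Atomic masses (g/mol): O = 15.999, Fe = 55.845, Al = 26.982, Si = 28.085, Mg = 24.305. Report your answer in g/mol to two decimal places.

Mg: 0.60 × 24.305 = 14.5830
Fe: 2.40 × 55.845 = 134.0280
Al: 2 × 26.982 = 53.9640
Si: 3 × 28.085 = 84.2550
O: 12 × 15.999 = 191.9880
Summing the contributions gives the formula mass.

478.82 g/mol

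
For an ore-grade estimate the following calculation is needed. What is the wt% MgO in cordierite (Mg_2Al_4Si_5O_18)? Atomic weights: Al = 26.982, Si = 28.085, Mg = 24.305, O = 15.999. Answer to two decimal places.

13.78 wt%

M(Mg_2Al_4Si_5O_18) = 584.945 g/mol; M(MgO) = 40.304 g/mol.
Moles MgO per formula unit = 2 Mg ÷ 1 = 2.0000.
MgO fraction = (2.0000 × 40.304) / 584.945 = 80.608/584.945 = 0.1378.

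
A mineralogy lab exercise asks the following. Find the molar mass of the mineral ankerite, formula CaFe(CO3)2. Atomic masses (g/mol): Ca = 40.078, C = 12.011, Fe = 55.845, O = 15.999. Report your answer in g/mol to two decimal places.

215.94 g/mol

The formula mass is the sum 1·40.078 + 1·55.845 + 2·12.011 + 6·15.999.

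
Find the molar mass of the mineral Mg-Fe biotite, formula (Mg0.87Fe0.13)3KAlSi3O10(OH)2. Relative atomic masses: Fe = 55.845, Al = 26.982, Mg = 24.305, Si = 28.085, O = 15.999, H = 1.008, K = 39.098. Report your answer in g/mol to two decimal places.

429.55 g/mol

M = 2.61·24.305 + 0.39·55.845 + 1·39.098 + 1·26.982 + 3·28.085 + 12·15.999 + 2·1.008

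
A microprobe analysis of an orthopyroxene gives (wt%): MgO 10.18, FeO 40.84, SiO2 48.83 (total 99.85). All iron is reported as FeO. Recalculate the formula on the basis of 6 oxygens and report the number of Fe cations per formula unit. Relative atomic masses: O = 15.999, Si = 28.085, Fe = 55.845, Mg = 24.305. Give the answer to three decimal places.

MgO (M=40.304): mol = 0.25258; Mg = 0.25258, O = 0.25258.
FeO (M=71.844): mol = 0.56845; Fe = 0.56845, O = 0.56845.
SiO2 (M=60.083): mol = 0.81271; Si = 0.81271, O = 1.62542.
ΣO = 2.44645; factor = 6/ΣO = 2.45253.
Fe apfu = 0.56845 × 2.45253 = 1.394.

1.394 Fe apfu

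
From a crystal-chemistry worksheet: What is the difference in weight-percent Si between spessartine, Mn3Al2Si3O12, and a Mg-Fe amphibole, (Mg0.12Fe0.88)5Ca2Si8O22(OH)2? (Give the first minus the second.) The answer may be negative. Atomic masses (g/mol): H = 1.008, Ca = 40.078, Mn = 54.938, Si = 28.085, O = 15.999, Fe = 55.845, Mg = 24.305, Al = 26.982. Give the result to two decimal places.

-6.60 percentage points

Si in Mn3Al2Si3O12: molar mass 495.021 g/mol; 3×28.085 = 84.255 g → 17.02 wt%.
Si in (Mg0.12Fe0.88)5Ca2Si8O22(OH)2: molar mass 951.129 g/mol; 8×28.085 = 224.680 g → 23.62 wt%.
Difference = 17.02 − 23.62 = -6.60 percentage points.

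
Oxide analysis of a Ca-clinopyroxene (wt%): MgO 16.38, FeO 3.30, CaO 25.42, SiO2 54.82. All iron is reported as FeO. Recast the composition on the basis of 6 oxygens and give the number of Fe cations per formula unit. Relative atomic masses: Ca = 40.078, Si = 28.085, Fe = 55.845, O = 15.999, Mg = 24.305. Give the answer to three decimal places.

0.101 Fe apfu

MgO: 16.38/40.304 = 0.40641 mol → 0.40641 mol Mg, 0.40641 mol O.
FeO: 3.30/71.844 = 0.04593 mol → 0.04593 mol Fe, 0.04593 mol O.
CaO: 25.42/56.077 = 0.45331 mol → 0.45331 mol Ca, 0.45331 mol O.
SiO2: 54.82/60.083 = 0.91240 mol → 0.91240 mol Si, 1.82480 mol O.
Total oxygen = 2.73045 mol. Normalization factor = 6/2.73045 = 2.19744.
Fe per 6 O = 0.04593 × 2.19744 = 0.101.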